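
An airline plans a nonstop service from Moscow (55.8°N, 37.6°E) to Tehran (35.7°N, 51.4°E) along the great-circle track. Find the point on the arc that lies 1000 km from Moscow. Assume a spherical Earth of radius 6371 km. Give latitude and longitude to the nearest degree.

≈ 48°N, 44°E

The haversine formula gives a central angle δ ≈ 0.387 rad (22.2°) between the endpoints. The total great-circle distance is δ·R ≈ 0.387 × 6371 ≈ 2468 km, so the target fraction is f = 1000/2468 ≈ 0.405.
Interpolate at f ≈ 0.405 with slerp weights a = sin((1−f)δ)/sin δ ≈ 0.605, b = sin(fδ)/sin δ ≈ 0.414.
p = a·p₁ + b·p₂ ≈ (0.479, 0.470, 0.741); φ = arcsin(p_z) ≈ 47.86°, λ = atan2(p_y, p_x) ≈ 44.46°.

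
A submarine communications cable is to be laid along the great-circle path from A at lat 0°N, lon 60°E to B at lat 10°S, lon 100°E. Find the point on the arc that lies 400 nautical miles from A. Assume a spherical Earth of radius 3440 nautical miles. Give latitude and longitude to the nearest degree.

From cos δ = sin φ₁ sin φ₂ + cos φ₁ cos φ₂ cos Δλ, the central angle is δ ≈ 0.716 rad (41.0°). The total great-circle distance is δ·R ≈ 0.716 × 3440 ≈ 2463 nmi, so the target fraction is f = 400/2463 ≈ 0.162.
Interpolate at f ≈ 0.162 with slerp weights a = sin((1−f)δ)/sin δ ≈ 0.860, b = sin(fδ)/sin δ ≈ 0.177.
p = a·p₁ + b·p₂ ≈ (0.400, 0.916, -0.031); φ = arcsin(p_z) ≈ -1.76°, λ = atan2(p_y, p_x) ≈ 66.43°.

≈ lat 2°S, lon 66°E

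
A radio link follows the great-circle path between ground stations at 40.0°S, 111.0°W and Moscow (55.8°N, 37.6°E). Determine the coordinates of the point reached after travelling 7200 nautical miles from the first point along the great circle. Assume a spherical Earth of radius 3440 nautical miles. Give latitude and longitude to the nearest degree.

Write both endpoints as unit vectors p₁, p₂ with components (cos φ cos λ, cos φ sin λ, sin φ).
The central angle between the endpoints is δ = arccos(p₁·p₂) ≈ 2.689 rad (154.0°). The total great-circle distance is δ·R ≈ 2.689 × 3440 ≈ 9249 nmi, so the target fraction is f = 7200/9249 ≈ 0.778.
Interpolate at f ≈ 0.778 with slerp weights a = sin((1−f)δ)/sin δ ≈ 1.282, b = sin(fδ)/sin δ ≈ 1.981.
p = a·p₁ + b·p₂ ≈ (0.530, -0.238, 0.814); φ = arcsin(p_z) ≈ 54.49°, λ = atan2(p_y, p_x) ≈ -24.15°.

≈ 54°N, 24°W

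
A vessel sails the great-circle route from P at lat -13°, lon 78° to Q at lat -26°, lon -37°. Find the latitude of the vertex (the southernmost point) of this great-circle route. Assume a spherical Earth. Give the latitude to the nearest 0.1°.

≈ -34.4°

The great circle lies in the plane with unit normal n̂ = (p₁ × p₂)/|p₁ × p₂|.
Here n̂_z ≈ -0.825; the vertex latitude is φ_max = arccos|n̂_z| ≈ 34.4°.
Check via Clairaut: cos φ_max = |cos φ₁| · sin C = cos(13.0°)·sin(122.2°) ≈ 0.825, again giving ≈ 34.4°.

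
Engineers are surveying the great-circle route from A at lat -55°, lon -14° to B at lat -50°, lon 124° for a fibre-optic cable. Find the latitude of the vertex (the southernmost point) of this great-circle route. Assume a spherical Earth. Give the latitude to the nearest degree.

≈ -75°

The great circle lies in the plane with unit normal n̂ = (p₁ × p₂)/|p₁ × p₂|.
Here n̂_z ≈ +0.264; the vertex latitude is φ_max = arccos|n̂_z| ≈ 74.7°.
Check via Clairaut: cos φ_max = |cos φ₁| · sin C = cos(55.0°)·sin(152.6°) ≈ 0.264, again giving ≈ 74.7°.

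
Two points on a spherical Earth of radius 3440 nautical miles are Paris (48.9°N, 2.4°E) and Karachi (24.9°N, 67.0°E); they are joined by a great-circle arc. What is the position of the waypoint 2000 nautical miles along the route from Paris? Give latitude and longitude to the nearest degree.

Convert each endpoint to a unit vector on the sphere (x = cos φ cos λ, y = cos φ sin λ, z = sin φ).
The central angle between the endpoints is δ = arccos(p₁·p₂) ≈ 0.961 rad (55.0°). The total great-circle distance is δ·R ≈ 0.961 × 3440 ≈ 3304 nmi, so the target fraction is f = 2000/3304 ≈ 0.605.
Interpolate at f ≈ 0.605 with slerp weights a = sin((1−f)δ)/sin δ ≈ 0.452, b = sin(fδ)/sin δ ≈ 0.670.
p = a·p₁ + b·p₂ ≈ (0.534, 0.572, 0.623); φ = arcsin(p_z) ≈ 38.50°, λ = atan2(p_y, p_x) ≈ 46.96°.

≈ 39°N, 47°E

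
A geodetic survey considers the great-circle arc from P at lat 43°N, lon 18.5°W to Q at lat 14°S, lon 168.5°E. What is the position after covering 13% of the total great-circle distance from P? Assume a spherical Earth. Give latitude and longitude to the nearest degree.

Convert each endpoint to a unit vector on the sphere (x = cos φ cos λ, y = cos φ sin λ, z = sin φ).
The central angle between the endpoints is δ = arccos(p₁·p₂) ≈ 2.625 rad (150.4°).
Interpolate at f = 0.13 with slerp weights a = sin((1−f)δ)/sin δ ≈ 1.531, b = sin(fδ)/sin δ ≈ 0.677.
p = a·p₁ + b·p₂ ≈ (0.418, -0.224, 0.880); φ = arcsin(p_z) ≈ 61.68°, λ = atan2(p_y, p_x) ≈ -28.22°.

≈ lat 62°N, lon 28°W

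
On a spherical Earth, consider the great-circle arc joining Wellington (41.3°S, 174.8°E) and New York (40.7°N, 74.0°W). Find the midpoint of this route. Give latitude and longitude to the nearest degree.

≈ 1°S, 129°W

From cos δ = sin φ₁ sin φ₂ + cos φ₁ cos φ₂ cos Δλ, the central angle is δ ≈ 2.261 rad (129.5°).
Interpolate at f = 1/2 with slerp weights a = sin((1−f)δ)/sin δ ≈ 1.173, b = sin(fδ)/sin δ ≈ 1.173.
p = a·p₁ + b·p₂ ≈ (-0.632, -0.775, -0.009); φ = arcsin(p_z) ≈ -0.53°, λ = atan2(p_y, p_x) ≈ -129.22°.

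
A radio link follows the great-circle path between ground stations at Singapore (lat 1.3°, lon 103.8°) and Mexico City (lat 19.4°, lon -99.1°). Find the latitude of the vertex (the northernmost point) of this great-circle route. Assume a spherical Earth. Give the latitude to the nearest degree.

The great circle lies in the plane with unit normal n̂ = (p₁ × p₂)/|p₁ × p₂|.
Here n̂_z ≈ +0.722; the vertex latitude is φ_max = arccos|n̂_z| ≈ 43.8°.
Check via Clairaut: cos φ_max = |cos φ₁| · sin C = cos(1.3°)·sin(46.2°) ≈ 0.722, again giving ≈ 43.8°.

≈ 44°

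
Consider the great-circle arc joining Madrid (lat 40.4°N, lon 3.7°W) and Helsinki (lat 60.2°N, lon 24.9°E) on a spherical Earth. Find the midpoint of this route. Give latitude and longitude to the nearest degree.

Convert each endpoint to a unit vector on the sphere (x = cos φ cos λ, y = cos φ sin λ, z = sin φ).
The central angle between the endpoints is δ = arccos(p₁·p₂) ≈ 0.463 rad (26.5°).
Interpolate at f = 1/2 with slerp weights a = sin((1−f)δ)/sin δ ≈ 0.514, b = sin(fδ)/sin δ ≈ 0.514.
p = a·p₁ + b·p₂ ≈ (0.622, 0.082, 0.779); φ = arcsin(p_z) ≈ 51.14°, λ = atan2(p_y, p_x) ≈ 7.53°.

≈ lat 51°N, lon 8°E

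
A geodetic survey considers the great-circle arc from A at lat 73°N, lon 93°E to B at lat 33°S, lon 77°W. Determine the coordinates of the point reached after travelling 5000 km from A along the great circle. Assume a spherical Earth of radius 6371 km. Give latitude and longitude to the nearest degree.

≈ lat 61°N, lon 68°W

From cos δ = sin φ₁ sin φ₂ + cos φ₁ cos φ₂ cos Δλ, the central angle is δ ≈ 2.438 rad (139.7°). The total great-circle distance is δ·R ≈ 2.438 × 6371 ≈ 15530 km, so the target fraction is f = 5000/15530 ≈ 0.322.
Interpolate at f ≈ 0.322 with slerp weights a = sin((1−f)δ)/sin δ ≈ 1.540, b = sin(fδ)/sin δ ≈ 1.092.
p = a·p₁ + b·p₂ ≈ (0.182, -0.443, 0.878); φ = arcsin(p_z) ≈ 61.39°, λ = atan2(p_y, p_x) ≈ -67.60°.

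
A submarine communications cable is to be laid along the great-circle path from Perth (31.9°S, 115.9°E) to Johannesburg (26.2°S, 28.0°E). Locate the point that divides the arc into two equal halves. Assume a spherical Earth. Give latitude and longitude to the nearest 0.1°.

≈ 37.6°S, 70.4°E

The haversine formula gives a central angle δ ≈ 1.307 rad (74.9°) between the endpoints.
Interpolate at f = 1/2 with slerp weights a = sin((1−f)δ)/sin δ ≈ 0.630, b = sin(fδ)/sin δ ≈ 0.630.
p = a·p₁ + b·p₂ ≈ (0.265, 0.746, -0.611); φ = arcsin(p_z) ≈ -37.64°, λ = atan2(p_y, p_x) ≈ 70.42°.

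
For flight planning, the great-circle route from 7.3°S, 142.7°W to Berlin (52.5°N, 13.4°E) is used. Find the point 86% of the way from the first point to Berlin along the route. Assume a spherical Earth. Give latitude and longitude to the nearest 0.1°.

≈ 66.2°N, 11.0°W

The haversine formula gives a central angle δ ≈ 2.282 rad (130.8°) between the endpoints.
Interpolate at f = 0.86 with slerp weights a = sin((1−f)δ)/sin δ ≈ 0.415, b = sin(fδ)/sin δ ≈ 1.220.
p = a·p₁ + b·p₂ ≈ (0.395, -0.077, 0.915); φ = arcsin(p_z) ≈ 66.25°, λ = atan2(p_y, p_x) ≈ -11.04°.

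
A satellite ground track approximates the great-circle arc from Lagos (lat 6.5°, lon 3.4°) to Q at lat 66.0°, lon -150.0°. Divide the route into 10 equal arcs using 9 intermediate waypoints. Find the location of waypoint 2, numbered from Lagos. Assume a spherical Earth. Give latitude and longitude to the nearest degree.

The haversine formula gives a central angle δ ≈ 1.832 rad (104.9°) between the endpoints.
Interpolate at f = 2/10 with slerp weights a = sin((1−f)δ)/sin δ ≈ 1.029, b = sin(fδ)/sin δ ≈ 0.371.
p = a·p₁ + b·p₂ ≈ (0.890, -0.015, 0.455); φ = arcsin(p_z) ≈ 27.08°, λ = atan2(p_y, p_x) ≈ -0.95°.

≈ lat 27°, lon -1°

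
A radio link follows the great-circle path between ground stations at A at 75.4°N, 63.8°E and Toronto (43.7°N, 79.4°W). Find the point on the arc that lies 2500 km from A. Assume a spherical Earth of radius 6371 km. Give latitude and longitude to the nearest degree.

Convert each endpoint to a unit vector on the sphere (x = cos φ cos λ, y = cos φ sin λ, z = sin φ).
The central angle between the endpoints is δ = arccos(p₁·p₂) ≈ 1.021 rad (58.5°). The total great-circle distance is δ·R ≈ 1.021 × 6371 ≈ 6504 km, so the target fraction is f = 2500/6504 ≈ 0.384.
Interpolate at f ≈ 0.384 with slerp weights a = sin((1−f)δ)/sin δ ≈ 0.690, b = sin(fδ)/sin δ ≈ 0.449.
p = a·p₁ + b·p₂ ≈ (0.136, -0.163, 0.977); φ = arcsin(p_z) ≈ 77.74°, λ = atan2(p_y, p_x) ≈ -50.04°.

≈ 78°N, 50°W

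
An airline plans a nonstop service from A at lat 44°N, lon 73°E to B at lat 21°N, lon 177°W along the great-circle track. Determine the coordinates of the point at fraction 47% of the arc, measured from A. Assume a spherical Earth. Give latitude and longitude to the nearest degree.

Write both endpoints as unit vectors p₁, p₂ with components (cos φ cos λ, cos φ sin λ, sin φ).
The central angle between the endpoints is δ = arccos(p₁·p₂) ≈ 1.552 rad (88.9°).
Interpolate at f = 0.47 with slerp weights a = sin((1−f)δ)/sin δ ≈ 0.733, b = sin(fδ)/sin δ ≈ 0.666.
p = a·p₁ + b·p₂ ≈ (-0.467, 0.472, 0.748); φ = arcsin(p_z) ≈ 48.41°, λ = atan2(p_y, p_x) ≈ 134.73°.

≈ lat 48°N, lon 135°E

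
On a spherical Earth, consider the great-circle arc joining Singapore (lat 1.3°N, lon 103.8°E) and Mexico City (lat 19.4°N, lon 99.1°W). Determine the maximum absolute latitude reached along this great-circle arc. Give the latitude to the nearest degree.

≈ 44°N

The great circle lies in the plane with unit normal n̂ = (p₁ × p₂)/|p₁ × p₂|.
Here n̂_z ≈ +0.722; the vertex latitude is φ_max = arccos|n̂_z| ≈ 43.8°.
Check via Clairaut: cos φ_max = |cos φ₁| · sin C = cos(1.3°)·sin(46.2°) ≈ 0.722, again giving ≈ 43.8°.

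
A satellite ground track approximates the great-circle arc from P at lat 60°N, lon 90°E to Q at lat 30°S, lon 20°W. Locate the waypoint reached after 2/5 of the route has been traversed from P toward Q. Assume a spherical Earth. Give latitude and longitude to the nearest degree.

≈ lat 34°N, lon 22°E

The haversine formula gives a central angle δ ≈ 2.191 rad (125.5°) between the endpoints.
Interpolate at f = 2/5 with slerp weights a = sin((1−f)δ)/sin δ ≈ 1.189, b = sin(fδ)/sin δ ≈ 0.944.
p = a·p₁ + b·p₂ ≈ (0.768, 0.315, 0.557); φ = arcsin(p_z) ≈ 33.87°, λ = atan2(p_y, p_x) ≈ 22.27°.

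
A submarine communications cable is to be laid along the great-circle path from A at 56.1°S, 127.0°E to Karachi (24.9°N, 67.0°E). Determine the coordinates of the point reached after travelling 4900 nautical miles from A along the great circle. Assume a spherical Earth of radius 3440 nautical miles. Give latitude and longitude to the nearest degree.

≈ 13°N, 74°E

Convert each endpoint to a unit vector on the sphere (x = cos φ cos λ, y = cos φ sin λ, z = sin φ).
The central angle between the endpoints is δ = arccos(p₁·p₂) ≈ 1.667 rad (95.5°). The total great-circle distance is δ·R ≈ 1.667 × 3440 ≈ 5736 nmi, so the target fraction is f = 4900/5736 ≈ 0.854.
Interpolate at f ≈ 0.854 with slerp weights a = sin((1−f)δ)/sin δ ≈ 0.242, b = sin(fδ)/sin δ ≈ 0.994.
p = a·p₁ + b·p₂ ≈ (0.271, 0.938, 0.218); φ = arcsin(p_z) ≈ 12.58°, λ = atan2(p_y, p_x) ≈ 73.87°.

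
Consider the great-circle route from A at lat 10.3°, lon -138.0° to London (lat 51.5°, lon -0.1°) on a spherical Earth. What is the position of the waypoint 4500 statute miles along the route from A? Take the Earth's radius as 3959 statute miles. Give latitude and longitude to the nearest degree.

≈ lat 61°, lon -82°

Write both endpoints as unit vectors p₁, p₂ with components (cos φ cos λ, cos φ sin λ, sin φ).
The central angle between the endpoints is δ = arccos(p₁·p₂) ≈ 1.891 rad (108.3°). The total great-circle distance is δ·R ≈ 1.891 × 3959 ≈ 7485 mi, so the target fraction is f = 4500/7485 ≈ 0.601.
Interpolate at f ≈ 0.601 with slerp weights a = sin((1−f)δ)/sin δ ≈ 0.721, b = sin(fδ)/sin δ ≈ 0.956.
p = a·p₁ + b·p₂ ≈ (0.068, -0.476, 0.877); φ = arcsin(p_z) ≈ 61.27°, λ = atan2(p_y, p_x) ≈ -81.91°.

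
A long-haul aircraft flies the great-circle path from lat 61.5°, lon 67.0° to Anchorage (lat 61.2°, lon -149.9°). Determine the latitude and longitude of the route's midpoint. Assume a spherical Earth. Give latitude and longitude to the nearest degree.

From cos δ = sin φ₁ sin φ₂ + cos φ₁ cos φ₂ cos Δλ, the central angle is δ ≈ 0.944 rad (54.1°).
Interpolate at f = 1/2 with slerp weights a = sin((1−f)δ)/sin δ ≈ 0.561, b = sin(fδ)/sin δ ≈ 0.561.
p = a·p₁ + b·p₂ ≈ (-0.129, 0.111, 0.985); φ = arcsin(p_z) ≈ 80.19°, λ = atan2(p_y, p_x) ≈ 139.37°.

≈ lat 80°, lon 139°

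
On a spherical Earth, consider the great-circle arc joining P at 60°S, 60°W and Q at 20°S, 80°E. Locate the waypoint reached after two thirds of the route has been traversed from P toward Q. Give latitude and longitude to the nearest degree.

≈ 49°S, 65°E

The haversine formula gives a central angle δ ≈ 1.635 rad (93.7°) between the endpoints.
Interpolate at f = 2/3 with slerp weights a = sin((1−f)δ)/sin δ ≈ 0.519, b = sin(fδ)/sin δ ≈ 0.888.
p = a·p₁ + b·p₂ ≈ (0.275, 0.597, -0.754); φ = arcsin(p_z) ≈ -48.90°, λ = atan2(p_y, p_x) ≈ 65.29°.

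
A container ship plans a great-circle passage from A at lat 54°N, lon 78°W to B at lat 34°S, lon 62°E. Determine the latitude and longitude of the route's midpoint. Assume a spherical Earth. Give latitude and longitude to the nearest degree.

≈ lat 25°N, lon 17°E

Convert each endpoint to a unit vector on the sphere (x = cos φ cos λ, y = cos φ sin λ, z = sin φ).
The central angle between the endpoints is δ = arccos(p₁·p₂) ≈ 2.542 rad (145.7°).
Interpolate at f = 1/2 with slerp weights a = sin((1−f)δ)/sin δ ≈ 1.694, b = sin(fδ)/sin δ ≈ 1.694.
p = a·p₁ + b·p₂ ≈ (0.866, 0.266, 0.423); φ = arcsin(p_z) ≈ 25.03°, λ = atan2(p_y, p_x) ≈ 17.07°.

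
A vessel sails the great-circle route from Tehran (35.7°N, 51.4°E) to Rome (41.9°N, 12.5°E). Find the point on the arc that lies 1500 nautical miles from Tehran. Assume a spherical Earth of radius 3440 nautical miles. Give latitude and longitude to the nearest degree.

Write both endpoints as unit vectors p₁, p₂ with components (cos φ cos λ, cos φ sin λ, sin φ).
The central angle between the endpoints is δ = arccos(p₁·p₂) ≈ 0.535 rad (30.7°). The total great-circle distance is δ·R ≈ 0.535 × 3440 ≈ 1841 nmi, so the target fraction is f = 1500/1841 ≈ 0.815.
Interpolate at f ≈ 0.815 with slerp weights a = sin((1−f)δ)/sin δ ≈ 0.194, b = sin(fδ)/sin δ ≈ 0.828.
p = a·p₁ + b·p₂ ≈ (0.700, 0.257, 0.666); φ = arcsin(p_z) ≈ 41.78°, λ = atan2(p_y, p_x) ≈ 20.13°.

≈ (42°N, 20°E)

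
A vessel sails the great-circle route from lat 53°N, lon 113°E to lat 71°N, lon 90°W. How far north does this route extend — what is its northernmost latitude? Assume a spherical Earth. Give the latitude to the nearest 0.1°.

The great circle lies in the plane with unit normal n̂ = (p₁ × p₂)/|p₁ × p₂|.
Here n̂_z ≈ +0.094; the vertex latitude is φ_max = arccos|n̂_z| ≈ 84.6°.

≈ 84.6°N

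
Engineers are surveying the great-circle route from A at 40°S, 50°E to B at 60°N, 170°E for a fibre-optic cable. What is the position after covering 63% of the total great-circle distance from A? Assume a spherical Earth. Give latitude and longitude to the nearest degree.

The haversine formula gives a central angle δ ≈ 2.416 rad (138.4°) between the endpoints.
Interpolate at f = 0.63 with slerp weights a = sin((1−f)δ)/sin δ ≈ 1.175, b = sin(fδ)/sin δ ≈ 1.505.
p = a·p₁ + b·p₂ ≈ (-0.163, 0.820, 0.548); φ = arcsin(p_z) ≈ 33.26°, λ = atan2(p_y, p_x) ≈ 101.22°.

≈ 33°N, 101°E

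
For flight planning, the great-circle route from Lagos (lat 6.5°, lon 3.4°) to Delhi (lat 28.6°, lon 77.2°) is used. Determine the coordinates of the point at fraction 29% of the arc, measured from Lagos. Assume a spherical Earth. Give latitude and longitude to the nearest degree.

Convert each endpoint to a unit vector on the sphere (x = cos φ cos λ, y = cos φ sin λ, z = sin φ).
The central angle between the endpoints is δ = arccos(p₁·p₂) ≈ 1.269 rad (72.7°).
Interpolate at f = 0.29 with slerp weights a = sin((1−f)δ)/sin δ ≈ 0.821, b = sin(fδ)/sin δ ≈ 0.377.
p = a·p₁ + b·p₂ ≈ (0.888, 0.371, 0.273); φ = arcsin(p_z) ≈ 15.86°, λ = atan2(p_y, p_x) ≈ 22.68°.

≈ lat 16°, lon 23°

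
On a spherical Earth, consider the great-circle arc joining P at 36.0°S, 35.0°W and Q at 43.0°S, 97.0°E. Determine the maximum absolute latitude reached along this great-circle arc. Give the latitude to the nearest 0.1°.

≈ 63.9°S

The great circle lies in the plane with unit normal n̂ = (p₁ × p₂)/|p₁ × p₂|.
Here n̂_z ≈ +0.440; the vertex latitude is φ_max = arccos|n̂_z| ≈ 63.9°.
Check via Clairaut: cos φ_max = |cos φ₁| · sin C = cos(36.0°)·sin(147.1°) ≈ 0.440, again giving ≈ 63.9°.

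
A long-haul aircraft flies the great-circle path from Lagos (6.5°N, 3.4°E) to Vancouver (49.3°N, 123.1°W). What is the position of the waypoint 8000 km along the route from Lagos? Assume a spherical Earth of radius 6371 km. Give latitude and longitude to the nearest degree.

Convert each endpoint to a unit vector on the sphere (x = cos φ cos λ, y = cos φ sin λ, z = sin φ).
The central angle between the endpoints is δ = arccos(p₁·p₂) ≈ 1.875 rad (107.4°). The total great-circle distance is δ·R ≈ 1.875 × 6371 ≈ 11946 km, so the target fraction is f = 8000/11946 ≈ 0.670.
Interpolate at f ≈ 0.670 with slerp weights a = sin((1−f)δ)/sin δ ≈ 0.608, b = sin(fδ)/sin δ ≈ 0.997.
p = a·p₁ + b·p₂ ≈ (0.249, -0.509, 0.824); φ = arcsin(p_z) ≈ 55.53°, λ = atan2(p_y, p_x) ≈ -63.95°.

≈ 56°N, 64°W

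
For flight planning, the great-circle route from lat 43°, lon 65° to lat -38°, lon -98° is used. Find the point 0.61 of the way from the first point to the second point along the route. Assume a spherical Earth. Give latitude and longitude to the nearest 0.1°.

≈ lat 3.2°, lon -43.8°

Write both endpoints as unit vectors p₁, p₂ with components (cos φ cos λ, cos φ sin λ, sin φ).
The central angle between the endpoints is δ = arccos(p₁·p₂) ≈ 2.900 rad (166.2°).
Interpolate at f = 0.61 with slerp weights a = sin((1−f)δ)/sin δ ≈ 3.786, b = sin(fδ)/sin δ ≈ 4.102.
p = a·p₁ + b·p₂ ≈ (0.720, -0.691, 0.057); φ = arcsin(p_z) ≈ 3.25°, λ = atan2(p_y, p_x) ≈ -43.83°.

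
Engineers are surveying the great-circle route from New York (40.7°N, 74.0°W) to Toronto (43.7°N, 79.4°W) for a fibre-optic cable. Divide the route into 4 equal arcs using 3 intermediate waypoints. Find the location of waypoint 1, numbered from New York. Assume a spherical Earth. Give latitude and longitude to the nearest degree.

From cos δ = sin φ₁ sin φ₂ + cos φ₁ cos φ₂ cos Δλ, the central angle is δ ≈ 0.087 rad (5.0°).
Interpolate at f = 1/4 with slerp weights a = sin((1−f)δ)/sin δ ≈ 0.750, b = sin(fδ)/sin δ ≈ 0.250.
p = a·p₁ + b·p₂ ≈ (0.190, -0.725, 0.662); φ = arcsin(p_z) ≈ 41.47°, λ = atan2(p_y, p_x) ≈ -75.30°.

≈ 41°N, 75°W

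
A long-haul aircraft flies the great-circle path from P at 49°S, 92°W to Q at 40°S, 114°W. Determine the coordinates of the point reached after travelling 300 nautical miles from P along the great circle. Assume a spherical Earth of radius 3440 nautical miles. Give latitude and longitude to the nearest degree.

Write both endpoints as unit vectors p₁, p₂ with components (cos φ cos λ, cos φ sin λ, sin φ).
The central angle between the endpoints is δ = arccos(p₁·p₂) ≈ 0.314 rad (18.0°). The total great-circle distance is δ·R ≈ 0.314 × 3440 ≈ 1080 nmi, so the target fraction is f = 300/1080 ≈ 0.278.
Interpolate at f ≈ 0.278 with slerp weights a = sin((1−f)δ)/sin δ ≈ 0.728, b = sin(fδ)/sin δ ≈ 0.282.
p = a·p₁ + b·p₂ ≈ (-0.105, -0.675, -0.731); φ = arcsin(p_z) ≈ -46.94°, λ = atan2(p_y, p_x) ≈ -98.81°.

≈ 47°S, 99°W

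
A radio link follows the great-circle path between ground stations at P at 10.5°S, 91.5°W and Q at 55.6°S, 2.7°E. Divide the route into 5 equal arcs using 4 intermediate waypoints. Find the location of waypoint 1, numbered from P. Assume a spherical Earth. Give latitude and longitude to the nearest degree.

Convert each endpoint to a unit vector on the sphere (x = cos φ cos λ, y = cos φ sin λ, z = sin φ).
The central angle between the endpoints is δ = arccos(p₁·p₂) ≈ 1.461 rad (83.7°).
Interpolate at f = 1/5 with slerp weights a = sin((1−f)δ)/sin δ ≈ 0.926, b = sin(fδ)/sin δ ≈ 0.290.
p = a·p₁ + b·p₂ ≈ (0.140, -0.902, -0.408); φ = arcsin(p_z) ≈ -24.07°, λ = atan2(p_y, p_x) ≈ -81.20°.

≈ 24°S, 81°W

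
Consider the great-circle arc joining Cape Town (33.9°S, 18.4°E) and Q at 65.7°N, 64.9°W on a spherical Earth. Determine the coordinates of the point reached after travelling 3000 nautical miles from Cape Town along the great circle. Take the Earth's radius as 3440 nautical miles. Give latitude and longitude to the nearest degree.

From cos δ = sin φ₁ sin φ₂ + cos φ₁ cos φ₂ cos Δλ, the central angle is δ ≈ 2.058 rad (117.9°). The total great-circle distance is δ·R ≈ 2.058 × 3440 ≈ 7081 nmi, so the target fraction is f = 3000/7081 ≈ 0.424.
Interpolate at f ≈ 0.424 with slerp weights a = sin((1−f)δ)/sin δ ≈ 1.049, b = sin(fδ)/sin δ ≈ 0.867.
p = a·p₁ + b·p₂ ≈ (0.978, -0.048, 0.205); φ = arcsin(p_z) ≈ 11.81°, λ = atan2(p_y, p_x) ≈ -2.82°.

≈ 12°N, 3°W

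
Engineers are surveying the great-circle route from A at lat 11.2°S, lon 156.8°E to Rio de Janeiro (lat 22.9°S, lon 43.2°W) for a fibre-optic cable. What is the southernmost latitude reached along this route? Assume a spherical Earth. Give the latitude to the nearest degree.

≈ 61°S

The great circle lies in the plane with unit normal n̂ = (p₁ × p₂)/|p₁ × p₂|.
Here n̂_z ≈ +0.488; the vertex latitude is φ_max = arccos|n̂_z| ≈ 60.8°.
Check via Clairaut: cos φ_max = |cos φ₁| · sin C = cos(11.2°)·sin(150.2°) ≈ 0.488, again giving ≈ 60.8°.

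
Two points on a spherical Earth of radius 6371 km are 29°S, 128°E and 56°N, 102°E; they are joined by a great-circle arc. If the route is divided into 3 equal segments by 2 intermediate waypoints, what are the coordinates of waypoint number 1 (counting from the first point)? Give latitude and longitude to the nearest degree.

Write both endpoints as unit vectors p₁, p₂ with components (cos φ cos λ, cos φ sin λ, sin φ).
The central angle between the endpoints is δ = arccos(p₁·p₂) ≈ 1.533 rad (87.8°).
Interpolate at f = 1/3 with slerp weights a = sin((1−f)δ)/sin δ ≈ 0.854, b = sin(fδ)/sin δ ≈ 0.489.
p = a·p₁ + b·p₂ ≈ (-0.517, 0.856, -0.008); φ = arcsin(p_z) ≈ -0.47°, λ = atan2(p_y, p_x) ≈ 121.11°.

≈ 0°N, 121°E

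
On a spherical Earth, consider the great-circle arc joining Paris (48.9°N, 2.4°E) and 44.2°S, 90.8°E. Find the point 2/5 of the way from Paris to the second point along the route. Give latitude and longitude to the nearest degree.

≈ 13°N, 42°E

Write both endpoints as unit vectors p₁, p₂ with components (cos φ cos λ, cos φ sin λ, sin φ).
The central angle between the endpoints is δ = arccos(p₁·p₂) ≈ 2.109 rad (120.8°).
Interpolate at f = 2/5 with slerp weights a = sin((1−f)δ)/sin δ ≈ 1.110, b = sin(fδ)/sin δ ≈ 0.870.
p = a·p₁ + b·p₂ ≈ (0.721, 0.654, 0.230); φ = arcsin(p_z) ≈ 13.32°, λ = atan2(p_y, p_x) ≈ 42.23°.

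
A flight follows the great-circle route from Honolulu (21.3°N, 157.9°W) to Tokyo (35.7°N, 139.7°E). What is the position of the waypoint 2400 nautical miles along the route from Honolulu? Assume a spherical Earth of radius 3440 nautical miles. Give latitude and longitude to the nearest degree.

From cos δ = sin φ₁ sin φ₂ + cos φ₁ cos φ₂ cos Δλ, the central angle is δ ≈ 0.973 rad (55.8°). The total great-circle distance is δ·R ≈ 0.973 × 3440 ≈ 3348 nmi, so the target fraction is f = 2400/3348 ≈ 0.717.
Interpolate at f ≈ 0.717 with slerp weights a = sin((1−f)δ)/sin δ ≈ 0.329, b = sin(fδ)/sin δ ≈ 0.777.
p = a·p₁ + b·p₂ ≈ (-0.765, 0.293, 0.573); φ = arcsin(p_z) ≈ 34.96°, λ = atan2(p_y, p_x) ≈ 159.07°.

≈ (35°N, 159°E)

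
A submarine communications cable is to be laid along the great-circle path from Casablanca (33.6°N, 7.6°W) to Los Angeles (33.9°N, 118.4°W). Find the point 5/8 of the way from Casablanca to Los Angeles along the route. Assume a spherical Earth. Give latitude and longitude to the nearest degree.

≈ 49°N, 79°W

Write both endpoints as unit vectors p₁, p₂ with components (cos φ cos λ, cos φ sin λ, sin φ).
The central angle between the endpoints is δ = arccos(p₁·p₂) ≈ 1.508 rad (86.4°).
Interpolate at f = 5/8 with slerp weights a = sin((1−f)δ)/sin δ ≈ 0.537, b = sin(fδ)/sin δ ≈ 0.811.
p = a·p₁ + b·p₂ ≈ (0.123, -0.651, 0.749); φ = arcsin(p_z) ≈ 48.51°, λ = atan2(p_y, p_x) ≈ -79.28°.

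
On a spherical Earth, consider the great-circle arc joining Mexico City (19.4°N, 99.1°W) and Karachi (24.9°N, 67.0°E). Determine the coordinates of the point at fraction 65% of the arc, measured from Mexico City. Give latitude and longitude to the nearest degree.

≈ 66°N, 32°E

The haversine formula gives a central angle δ ≈ 2.333 rad (133.7°) between the endpoints.
Interpolate at f = 0.65 with slerp weights a = sin((1−f)δ)/sin δ ≈ 1.008, b = sin(fδ)/sin δ ≈ 1.381.
p = a·p₁ + b·p₂ ≈ (0.339, 0.214, 0.916); φ = arcsin(p_z) ≈ 66.36°, λ = atan2(p_y, p_x) ≈ 32.29°.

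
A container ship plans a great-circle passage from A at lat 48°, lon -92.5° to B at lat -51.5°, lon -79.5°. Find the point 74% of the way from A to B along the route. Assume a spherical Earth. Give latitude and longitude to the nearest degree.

The haversine formula gives a central angle δ ≈ 1.747 rad (100.1°) between the endpoints.
Interpolate at f = 0.74 with slerp weights a = sin((1−f)δ)/sin δ ≈ 0.446, b = sin(fδ)/sin δ ≈ 0.977.
p = a·p₁ + b·p₂ ≈ (0.098, -0.896, -0.433); φ = arcsin(p_z) ≈ -25.67°, λ = atan2(p_y, p_x) ≈ -83.77°.

≈ lat -26°, lon -84°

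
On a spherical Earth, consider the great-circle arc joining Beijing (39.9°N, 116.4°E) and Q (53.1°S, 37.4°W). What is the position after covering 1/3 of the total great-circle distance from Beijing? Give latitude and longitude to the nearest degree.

Convert each endpoint to a unit vector on the sphere (x = cos φ cos λ, y = cos φ sin λ, z = sin φ).
The central angle between the endpoints is δ = arccos(p₁·p₂) ≈ 2.755 rad (157.9°).
Interpolate at f = 1/3 with slerp weights a = sin((1−f)δ)/sin δ ≈ 2.560, b = sin(fδ)/sin δ ≈ 2.108.
p = a·p₁ + b·p₂ ≈ (0.132, 0.990, -0.044); φ = arcsin(p_z) ≈ -2.52°, λ = atan2(p_y, p_x) ≈ 82.38°.

≈ (3°S, 82°E)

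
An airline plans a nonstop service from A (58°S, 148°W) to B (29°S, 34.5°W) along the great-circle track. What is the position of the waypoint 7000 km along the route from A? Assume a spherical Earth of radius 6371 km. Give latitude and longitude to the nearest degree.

Convert each endpoint to a unit vector on the sphere (x = cos φ cos λ, y = cos φ sin λ, z = sin φ).
The central angle between the endpoints is δ = arccos(p₁·p₂) ≈ 1.342 rad (76.9°). The total great-circle distance is δ·R ≈ 1.342 × 6371 ≈ 8553 km, so the target fraction is f = 7000/8553 ≈ 0.818.
Interpolate at f ≈ 0.818 with slerp weights a = sin((1−f)δ)/sin δ ≈ 0.248, b = sin(fδ)/sin δ ≈ 0.914.
p = a·p₁ + b·p₂ ≈ (0.548, -0.523, -0.653); φ = arcsin(p_z) ≈ -40.80°, λ = atan2(p_y, p_x) ≈ -43.65°.

≈ (41°S, 44°W)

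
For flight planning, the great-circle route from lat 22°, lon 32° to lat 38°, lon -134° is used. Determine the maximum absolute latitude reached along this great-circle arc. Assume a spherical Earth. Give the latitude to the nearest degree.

The great circle lies in the plane with unit normal n̂ = (p₁ × p₂)/|p₁ × p₂|.
Here n̂_z ≈ -0.201; the vertex latitude is φ_max = arccos|n̂_z| ≈ 78.4°.
Check via Clairaut: cos φ_max = |cos φ₁| · sin C = cos(22.0°)·sin(12.5°) ≈ 0.201, again giving ≈ 78.4°.

≈ 78°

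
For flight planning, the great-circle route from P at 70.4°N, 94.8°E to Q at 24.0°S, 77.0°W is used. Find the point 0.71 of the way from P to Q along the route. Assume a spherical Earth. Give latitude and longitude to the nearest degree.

≈ 15°N, 75°W

The haversine formula gives a central angle δ ≈ 2.327 rad (133.4°) between the endpoints.
Interpolate at f = 0.71 with slerp weights a = sin((1−f)δ)/sin δ ≈ 0.859, b = sin(fδ)/sin δ ≈ 1.371.
p = a·p₁ + b·p₂ ≈ (0.258, -0.933, 0.252); φ = arcsin(p_z) ≈ 14.60°, λ = atan2(p_y, p_x) ≈ -74.56°.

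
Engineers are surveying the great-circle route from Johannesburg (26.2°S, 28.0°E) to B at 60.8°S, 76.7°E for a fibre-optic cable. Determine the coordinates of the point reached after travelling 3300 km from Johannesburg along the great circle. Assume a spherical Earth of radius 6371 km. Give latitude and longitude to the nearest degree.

≈ 50°S, 51°E

Write both endpoints as unit vectors p₁, p₂ with components (cos φ cos λ, cos φ sin λ, sin φ).
The central angle between the endpoints is δ = arccos(p₁·p₂) ≈ 0.831 rad (47.6°). The total great-circle distance is δ·R ≈ 0.831 × 6371 ≈ 5293 km, so the target fraction is f = 3300/5293 ≈ 0.623.
Interpolate at f ≈ 0.623 with slerp weights a = sin((1−f)δ)/sin δ ≈ 0.417, b = sin(fδ)/sin δ ≈ 0.670.
p = a·p₁ + b·p₂ ≈ (0.405, 0.494, -0.769); φ = arcsin(p_z) ≈ -50.29°, λ = atan2(p_y, p_x) ≈ 50.62°.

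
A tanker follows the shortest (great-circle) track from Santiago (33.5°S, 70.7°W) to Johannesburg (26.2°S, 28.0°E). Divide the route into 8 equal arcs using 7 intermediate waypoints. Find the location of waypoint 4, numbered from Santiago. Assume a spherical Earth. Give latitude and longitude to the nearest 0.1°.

Convert each endpoint to a unit vector on the sphere (x = cos φ cos λ, y = cos φ sin λ, z = sin φ).
The central angle between the endpoints is δ = arccos(p₁·p₂) ≈ 1.440 rad (82.5°).
Interpolate at f = 4/8 with slerp weights a = sin((1−f)δ)/sin δ ≈ 0.665, b = sin(fδ)/sin δ ≈ 0.665.
p = a·p₁ + b·p₂ ≈ (0.710, -0.243, -0.661); φ = arcsin(p_z) ≈ -41.35°, λ = atan2(p_y, p_x) ≈ -18.91°.

≈ (41.4°S, 18.9°W)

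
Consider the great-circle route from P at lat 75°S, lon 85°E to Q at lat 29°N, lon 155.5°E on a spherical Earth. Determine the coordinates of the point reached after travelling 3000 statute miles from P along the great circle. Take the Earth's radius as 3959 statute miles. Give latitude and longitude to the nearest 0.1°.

Convert each endpoint to a unit vector on the sphere (x = cos φ cos λ, y = cos φ sin λ, z = sin φ).
The central angle between the endpoints is δ = arccos(p₁·p₂) ≈ 1.974 rad (113.1°). The total great-circle distance is δ·R ≈ 1.974 × 3959 ≈ 7817 mi, so the target fraction is f = 3000/7817 ≈ 0.384.
Interpolate at f ≈ 0.384 with slerp weights a = sin((1−f)δ)/sin δ ≈ 1.020, b = sin(fδ)/sin δ ≈ 0.747.
p = a·p₁ + b·p₂ ≈ (-0.572, 0.534, -0.623); φ = arcsin(p_z) ≈ -38.52°, λ = atan2(p_y, p_x) ≈ 136.96°.

≈ lat 38.5°S, lon 137.0°E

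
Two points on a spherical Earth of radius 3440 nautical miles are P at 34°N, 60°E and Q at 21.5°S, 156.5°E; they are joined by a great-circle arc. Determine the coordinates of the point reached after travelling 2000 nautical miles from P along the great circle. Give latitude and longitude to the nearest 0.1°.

≈ 20.5°N, 94.5°E

Convert each endpoint to a unit vector on the sphere (x = cos φ cos λ, y = cos φ sin λ, z = sin φ).
The central angle between the endpoints is δ = arccos(p₁·p₂) ≈ 1.867 rad (107.0°). The total great-circle distance is δ·R ≈ 1.867 × 3440 ≈ 6424 nmi, so the target fraction is f = 2000/6424 ≈ 0.311.
Interpolate at f ≈ 0.311 with slerp weights a = sin((1−f)δ)/sin δ ≈ 1.004, b = sin(fδ)/sin δ ≈ 0.574.
p = a·p₁ + b·p₂ ≈ (-0.074, 0.934, 0.351); φ = arcsin(p_z) ≈ 20.53°, λ = atan2(p_y, p_x) ≈ 94.53°.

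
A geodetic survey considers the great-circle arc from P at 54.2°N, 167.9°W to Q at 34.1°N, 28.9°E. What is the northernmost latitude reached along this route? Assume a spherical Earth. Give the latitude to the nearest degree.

The great circle lies in the plane with unit normal n̂ = (p₁ × p₂)/|p₁ × p₂|.
Here n̂_z ≈ -0.140; the vertex latitude is φ_max = arccos|n̂_z| ≈ 82.0°.
Check via Clairaut: cos φ_max = |cos φ₁| · sin C = cos(54.2°)·sin(13.8°) ≈ 0.140, again giving ≈ 82.0°.

≈ 82°N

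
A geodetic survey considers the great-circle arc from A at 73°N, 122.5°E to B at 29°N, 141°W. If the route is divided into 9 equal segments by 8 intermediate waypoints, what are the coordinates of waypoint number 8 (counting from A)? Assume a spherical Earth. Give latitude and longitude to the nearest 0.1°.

From cos δ = sin φ₁ sin φ₂ + cos φ₁ cos φ₂ cos Δλ, the central angle is δ ≈ 1.121 rad (64.2°).
Interpolate at f = 8/9 with slerp weights a = sin((1−f)δ)/sin δ ≈ 0.138, b = sin(fδ)/sin δ ≈ 0.932.
p = a·p₁ + b·p₂ ≈ (-0.655, -0.479, 0.584); φ = arcsin(p_z) ≈ 35.73°, λ = atan2(p_y, p_x) ≈ -143.83°.

≈ 35.7°N, 143.8°W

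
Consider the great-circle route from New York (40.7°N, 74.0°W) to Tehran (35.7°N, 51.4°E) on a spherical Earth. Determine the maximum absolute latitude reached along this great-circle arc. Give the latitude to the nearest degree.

The great circle lies in the plane with unit normal n̂ = (p₁ × p₂)/|p₁ × p₂|.
Here n̂_z ≈ +0.502; the vertex latitude is φ_max = arccos|n̂_z| ≈ 59.9°.
Check via Clairaut: cos φ_max = |cos φ₁| · sin C = cos(40.7°)·sin(41.5°) ≈ 0.502, again giving ≈ 59.9°.

≈ 60°N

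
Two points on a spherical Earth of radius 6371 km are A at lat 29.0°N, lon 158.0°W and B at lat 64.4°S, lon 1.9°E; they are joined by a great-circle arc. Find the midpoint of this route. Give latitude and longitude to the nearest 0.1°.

≈ lat 40.3°S, lon 140.4°W

Convert each endpoint to a unit vector on the sphere (x = cos φ cos λ, y = cos φ sin λ, z = sin φ).
The central angle between the endpoints is δ = arccos(p₁·p₂) ≈ 2.485 rad (142.4°).
Interpolate at f = 1/2 with slerp weights a = sin((1−f)δ)/sin δ ≈ 1.551, b = sin(fδ)/sin δ ≈ 1.551.
p = a·p₁ + b·p₂ ≈ (-0.588, -0.486, -0.647); φ = arcsin(p_z) ≈ -40.30°, λ = atan2(p_y, p_x) ≈ -140.43°.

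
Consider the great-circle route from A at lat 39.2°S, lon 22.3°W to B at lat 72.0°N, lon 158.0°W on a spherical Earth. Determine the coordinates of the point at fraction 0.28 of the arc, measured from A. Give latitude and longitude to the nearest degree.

≈ lat 2°S, lon 35°W

Write both endpoints as unit vectors p₁, p₂ with components (cos φ cos λ, cos φ sin λ, sin φ).
The central angle between the endpoints is δ = arccos(p₁·p₂) ≈ 2.454 rad (140.6°).
Interpolate at f = 0.28 with slerp weights a = sin((1−f)δ)/sin δ ≈ 1.545, b = sin(fδ)/sin δ ≈ 0.999.
p = a·p₁ + b·p₂ ≈ (0.821, -0.570, -0.026); φ = arcsin(p_z) ≈ -1.51°, λ = atan2(p_y, p_x) ≈ -34.75°.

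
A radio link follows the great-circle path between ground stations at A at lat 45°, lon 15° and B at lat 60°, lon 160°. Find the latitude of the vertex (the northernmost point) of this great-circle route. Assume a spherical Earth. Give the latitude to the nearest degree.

The great circle lies in the plane with unit normal n̂ = (p₁ × p₂)/|p₁ × p₂|.
Here n̂_z ≈ +0.214; the vertex latitude is φ_max = arccos|n̂_z| ≈ 77.6°.
Check via Clairaut: cos φ_max = |cos φ₁| · sin C = cos(45.0°)·sin(17.6°) ≈ 0.214, again giving ≈ 77.6°.

≈ 78°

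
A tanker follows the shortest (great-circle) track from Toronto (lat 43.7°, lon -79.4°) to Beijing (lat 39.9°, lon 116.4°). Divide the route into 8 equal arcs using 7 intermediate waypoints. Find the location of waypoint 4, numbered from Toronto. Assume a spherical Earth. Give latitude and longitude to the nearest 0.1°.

≈ lat 81.1°, lon -173.6°

Convert each endpoint to a unit vector on the sphere (x = cos φ cos λ, y = cos φ sin λ, z = sin φ).
The central angle between the endpoints is δ = arccos(p₁·p₂) ≈ 1.661 rad (95.2°).
Interpolate at f = 4/8 with slerp weights a = sin((1−f)δ)/sin δ ≈ 0.741, b = sin(fδ)/sin δ ≈ 0.741.
p = a·p₁ + b·p₂ ≈ (-0.154, -0.017, 0.988); φ = arcsin(p_z) ≈ 81.07°, λ = atan2(p_y, p_x) ≈ -173.57°.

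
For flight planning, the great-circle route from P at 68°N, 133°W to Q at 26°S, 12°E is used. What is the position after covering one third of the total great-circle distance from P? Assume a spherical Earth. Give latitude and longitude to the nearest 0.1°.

≈ 58.1°N, 21.8°W

Write both endpoints as unit vectors p₁, p₂ with components (cos φ cos λ, cos φ sin λ, sin φ).
The central angle between the endpoints is δ = arccos(p₁·p₂) ≈ 2.322 rad (133.0°).
Interpolate at f = 1/3 with slerp weights a = sin((1−f)δ)/sin δ ≈ 1.367, b = sin(fδ)/sin δ ≈ 0.956.
p = a·p₁ + b·p₂ ≈ (0.491, -0.196, 0.849); φ = arcsin(p_z) ≈ 58.08°, λ = atan2(p_y, p_x) ≈ -21.76°.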